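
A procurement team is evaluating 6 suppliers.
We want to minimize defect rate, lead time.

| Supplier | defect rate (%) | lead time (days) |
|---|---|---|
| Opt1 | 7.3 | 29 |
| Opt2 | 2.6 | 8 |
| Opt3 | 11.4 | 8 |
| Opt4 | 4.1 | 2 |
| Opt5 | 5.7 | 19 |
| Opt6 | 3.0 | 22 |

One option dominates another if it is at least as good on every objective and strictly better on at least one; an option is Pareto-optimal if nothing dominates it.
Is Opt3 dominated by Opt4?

Opt4 vs Opt3: defect rate 4.1≤11.4, lead time 2≤8 — Opt4 is at least as good on every objective with at least one strict improvement.

Yes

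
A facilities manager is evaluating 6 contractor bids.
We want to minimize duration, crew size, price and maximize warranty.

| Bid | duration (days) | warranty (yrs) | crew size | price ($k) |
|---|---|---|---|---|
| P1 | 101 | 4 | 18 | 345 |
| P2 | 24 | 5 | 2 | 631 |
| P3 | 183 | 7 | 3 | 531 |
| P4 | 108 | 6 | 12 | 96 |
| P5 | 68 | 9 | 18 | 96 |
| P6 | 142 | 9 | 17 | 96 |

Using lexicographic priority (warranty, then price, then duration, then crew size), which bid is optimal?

First maximize warranty: best is 9, kept {P5, P6}.
Then minimize price: best is 96, kept {P5, P6}.
Then minimize duration: best is 68, kept {P5}.

P5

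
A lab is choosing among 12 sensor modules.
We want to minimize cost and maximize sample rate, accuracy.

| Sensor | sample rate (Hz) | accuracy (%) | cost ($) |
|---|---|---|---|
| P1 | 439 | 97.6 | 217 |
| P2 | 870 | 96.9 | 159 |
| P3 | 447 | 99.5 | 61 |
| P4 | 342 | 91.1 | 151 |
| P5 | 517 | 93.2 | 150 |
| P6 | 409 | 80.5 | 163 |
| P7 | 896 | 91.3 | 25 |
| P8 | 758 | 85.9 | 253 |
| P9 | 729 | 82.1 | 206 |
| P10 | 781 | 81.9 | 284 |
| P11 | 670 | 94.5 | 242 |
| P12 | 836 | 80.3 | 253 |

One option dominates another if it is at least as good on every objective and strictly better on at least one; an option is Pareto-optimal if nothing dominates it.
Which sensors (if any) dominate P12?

P2, P7

P2: sample rate 870≥836, accuracy 96.9≥80.3, cost 159≤253 — dominates P12.
P7: sample rate 896≥836, accuracy 91.3≥80.3, cost 25≤253 — dominates P12.
Others (P1, P3, P4, P5, P6, P8, P9, P10, P11) are each worse than P12 on at least one objective.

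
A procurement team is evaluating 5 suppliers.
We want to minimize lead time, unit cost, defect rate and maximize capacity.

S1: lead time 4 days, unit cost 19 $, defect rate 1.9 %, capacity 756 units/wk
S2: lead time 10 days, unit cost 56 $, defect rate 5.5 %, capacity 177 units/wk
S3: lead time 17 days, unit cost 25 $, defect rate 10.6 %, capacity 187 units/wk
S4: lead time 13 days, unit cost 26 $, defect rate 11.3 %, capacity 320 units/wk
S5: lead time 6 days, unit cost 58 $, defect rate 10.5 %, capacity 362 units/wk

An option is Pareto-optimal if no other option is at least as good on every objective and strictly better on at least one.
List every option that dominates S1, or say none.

S2: worse on lead time (10 vs 4).
S3: worse on lead time (17 vs 4).
S4: worse on lead time (13 vs 4).
S5: worse on lead time (6 vs 4).
No option dominates S1.

none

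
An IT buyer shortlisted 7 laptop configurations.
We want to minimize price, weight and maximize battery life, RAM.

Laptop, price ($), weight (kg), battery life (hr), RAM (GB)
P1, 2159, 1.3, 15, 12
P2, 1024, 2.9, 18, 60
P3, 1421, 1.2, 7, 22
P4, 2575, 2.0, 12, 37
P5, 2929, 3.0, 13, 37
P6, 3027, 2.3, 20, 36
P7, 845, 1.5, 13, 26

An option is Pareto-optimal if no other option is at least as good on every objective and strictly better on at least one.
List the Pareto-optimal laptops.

P1: not dominated.
P2: not dominated (best RAM).
P3: not dominated (best weight).
P4: not dominated.
P5: dominated by P2 (price 1024≤2929, weight 2.9≤3.0, battery life 18≥13, RAM 60≥37).
P6: not dominated (best battery life).
P7: not dominated (best price).

P1, P2, P3, P4, P6, P7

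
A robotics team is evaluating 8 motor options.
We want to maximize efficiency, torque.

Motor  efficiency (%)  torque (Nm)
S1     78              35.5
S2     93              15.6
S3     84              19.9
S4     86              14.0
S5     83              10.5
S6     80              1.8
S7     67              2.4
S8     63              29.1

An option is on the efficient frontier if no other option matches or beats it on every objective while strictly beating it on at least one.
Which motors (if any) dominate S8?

S1

S1: efficiency 78≥63, torque 35.5≥29.1 — dominates S8.
Others (S2, S3, S4, S5, S6, S7) are each worse than S8 on at least one objective.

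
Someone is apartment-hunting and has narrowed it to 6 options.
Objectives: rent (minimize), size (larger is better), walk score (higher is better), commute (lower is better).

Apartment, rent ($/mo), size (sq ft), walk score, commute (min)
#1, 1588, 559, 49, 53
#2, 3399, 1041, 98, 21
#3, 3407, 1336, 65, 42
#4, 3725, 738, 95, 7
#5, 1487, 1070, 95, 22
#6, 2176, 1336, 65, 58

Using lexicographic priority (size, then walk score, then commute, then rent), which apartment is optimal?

#3

First maximize size: best is 1336, kept {#3, #6}.
Then maximize walk score: best is 65, kept {#3, #6}.
Then minimize commute: best is 42, kept {#3}.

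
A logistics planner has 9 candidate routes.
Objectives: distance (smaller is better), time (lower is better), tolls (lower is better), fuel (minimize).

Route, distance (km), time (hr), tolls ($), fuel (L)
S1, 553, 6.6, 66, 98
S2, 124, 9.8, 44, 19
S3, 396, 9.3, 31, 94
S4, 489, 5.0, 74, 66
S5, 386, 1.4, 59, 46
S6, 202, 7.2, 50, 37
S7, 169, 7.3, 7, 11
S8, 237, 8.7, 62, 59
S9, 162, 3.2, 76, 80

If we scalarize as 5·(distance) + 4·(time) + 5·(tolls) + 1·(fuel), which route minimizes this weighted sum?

S2

S1: 5·553 + 4·6.6 + 5·66 + 1·98 = 3219.4
S2: 5·124 + 4·9.8 + 5·44 + 1·19 = 898.2
S3: 5·396 + 4·9.3 + 5·31 + 1·94 = 2266.2
S4: 5·489 + 4·5.0 + 5·74 + 1·66 = 2901.0
S5: 5·386 + 4·1.4 + 5·59 + 1·46 = 2276.6
S6: 5·202 + 4·7.2 + 5·50 + 1·37 = 1325.8
S7: 5·169 + 4·7.3 + 5·7 + 1·11 = 920.2
S8: 5·237 + 4·8.7 + 5·62 + 1·59 = 1588.8
S9: 5·162 + 4·3.2 + 5·76 + 1·80 = 1282.8
Lowest: S2 at 898.2.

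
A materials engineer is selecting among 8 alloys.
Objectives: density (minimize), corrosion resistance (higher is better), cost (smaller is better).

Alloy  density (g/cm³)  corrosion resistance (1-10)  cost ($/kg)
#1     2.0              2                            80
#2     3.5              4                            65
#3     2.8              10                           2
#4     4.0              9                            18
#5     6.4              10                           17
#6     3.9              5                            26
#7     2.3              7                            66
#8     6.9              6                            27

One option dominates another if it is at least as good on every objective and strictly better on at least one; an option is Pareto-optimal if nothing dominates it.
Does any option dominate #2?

Yes

#3 vs #2: density 2.8≤3.5, corrosion resistance 10≥4, cost 2≤65 — #3 is at least as good on every objective and strictly better on at least one, so #3 dominates #2.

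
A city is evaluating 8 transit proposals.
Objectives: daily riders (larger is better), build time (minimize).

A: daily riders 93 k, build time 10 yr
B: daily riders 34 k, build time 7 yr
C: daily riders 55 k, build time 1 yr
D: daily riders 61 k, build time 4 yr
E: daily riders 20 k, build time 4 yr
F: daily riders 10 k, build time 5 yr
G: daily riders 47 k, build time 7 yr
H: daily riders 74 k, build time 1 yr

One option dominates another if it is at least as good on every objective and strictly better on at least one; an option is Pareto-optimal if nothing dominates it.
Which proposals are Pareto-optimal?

A, H

A: not dominated (best daily riders).
B: dominated by C (daily riders 55≥34, build time 1≤7).
C: dominated by H (daily riders 74≥55, build time 1≤1).
D: dominated by H (daily riders 74≥61, build time 1≤4).
E: dominated by C (daily riders 55≥20, build time 1≤4).
F: dominated by C (daily riders 55≥10, build time 1≤5).
G: dominated by C (daily riders 55≥47, build time 1≤7).
H: not dominated.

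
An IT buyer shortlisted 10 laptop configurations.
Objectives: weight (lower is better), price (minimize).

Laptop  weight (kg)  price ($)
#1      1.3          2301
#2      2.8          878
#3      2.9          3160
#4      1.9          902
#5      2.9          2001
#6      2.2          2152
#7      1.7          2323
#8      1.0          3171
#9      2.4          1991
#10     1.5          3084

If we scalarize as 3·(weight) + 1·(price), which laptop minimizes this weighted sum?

#1: 3·1.3 + 1·2301 = 2304.9
#2: 3·2.8 + 1·878 = 886.4
#3: 3·2.9 + 1·3160 = 3168.7
#4: 3·1.9 + 1·902 = 907.7
#5: 3·2.9 + 1·2001 = 2009.7
#6: 3·2.2 + 1·2152 = 2158.6
#7: 3·1.7 + 1·2323 = 2328.1
#8: 3·1.0 + 1·3171 = 3174.0
#9: 3·2.4 + 1·1991 = 1998.2
#10: 3·1.5 + 1·3084 = 3088.5
Lowest: #2 at 886.4.

#2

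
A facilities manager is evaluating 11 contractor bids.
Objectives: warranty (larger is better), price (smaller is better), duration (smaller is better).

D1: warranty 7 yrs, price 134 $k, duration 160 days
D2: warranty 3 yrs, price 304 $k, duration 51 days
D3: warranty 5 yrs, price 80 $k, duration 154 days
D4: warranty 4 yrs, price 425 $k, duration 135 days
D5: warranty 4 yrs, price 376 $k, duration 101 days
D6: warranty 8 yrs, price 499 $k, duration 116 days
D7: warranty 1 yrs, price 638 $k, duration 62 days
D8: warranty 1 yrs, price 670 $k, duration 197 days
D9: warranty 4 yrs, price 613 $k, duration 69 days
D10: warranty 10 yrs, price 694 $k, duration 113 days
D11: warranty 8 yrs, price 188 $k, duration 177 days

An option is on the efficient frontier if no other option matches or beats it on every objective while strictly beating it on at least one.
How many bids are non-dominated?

D1: not dominated.
D2: not dominated (best duration).
D3: not dominated (best price).
D4: dominated by D5 (warranty 4≥4, price 376≤425, duration 101≤135).
D5: not dominated.
D6: not dominated.
D7: dominated by D2 (warranty 3≥1, price 304≤638, duration 51≤62).
D8: dominated by D1 (warranty 7≥1, price 134≤670, duration 160≤197).
D9: not dominated.
D10: not dominated (best warranty).
D11: not dominated.
Pareto-optimal: D1, D2, D3, D5, D6, D9, D10, D11 → 8.

8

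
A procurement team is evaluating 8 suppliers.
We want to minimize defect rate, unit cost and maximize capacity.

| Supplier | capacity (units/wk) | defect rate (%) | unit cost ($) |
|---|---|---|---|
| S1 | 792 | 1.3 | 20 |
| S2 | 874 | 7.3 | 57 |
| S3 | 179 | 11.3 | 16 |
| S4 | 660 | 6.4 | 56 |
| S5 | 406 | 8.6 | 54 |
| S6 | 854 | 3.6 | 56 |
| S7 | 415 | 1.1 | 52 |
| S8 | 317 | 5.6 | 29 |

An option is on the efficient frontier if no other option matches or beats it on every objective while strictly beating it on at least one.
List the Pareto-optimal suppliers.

S1, S2, S3, S6, S7

S1: not dominated.
S2: not dominated (best capacity).
S3: not dominated (best unit cost).
S4: dominated by S1 (capacity 792≥660, defect rate 1.3≤6.4, unit cost 20≤56).
S5: dominated by S1 (capacity 792≥406, defect rate 1.3≤8.6, unit cost 20≤54).
S6: not dominated.
S7: not dominated (best defect rate).
S8: dominated by S1 (capacity 792≥317, defect rate 1.3≤5.6, unit cost 20≤29).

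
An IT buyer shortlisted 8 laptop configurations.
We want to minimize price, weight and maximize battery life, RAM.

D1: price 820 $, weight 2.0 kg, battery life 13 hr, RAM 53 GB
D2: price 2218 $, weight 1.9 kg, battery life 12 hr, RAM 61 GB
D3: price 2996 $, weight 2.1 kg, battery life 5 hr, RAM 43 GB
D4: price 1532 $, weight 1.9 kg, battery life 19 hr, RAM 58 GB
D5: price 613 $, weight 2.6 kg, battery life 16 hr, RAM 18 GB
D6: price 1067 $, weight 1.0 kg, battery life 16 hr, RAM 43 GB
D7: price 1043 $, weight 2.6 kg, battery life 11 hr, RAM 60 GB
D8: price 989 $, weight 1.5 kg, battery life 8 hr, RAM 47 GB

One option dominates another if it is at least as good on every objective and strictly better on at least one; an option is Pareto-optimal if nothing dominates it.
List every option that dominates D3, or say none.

D1, D2, D4, D6, D8

D1: price 820≤2996, weight 2.0≤2.1, battery life 13≥5, RAM 53≥43 — dominates D3.
D2: price 2218≤2996, weight 1.9≤2.1, battery life 12≥5, RAM 61≥43 — dominates D3.
D4: price 1532≤2996, weight 1.9≤2.1, battery life 19≥5, RAM 58≥43 — dominates D3.
D6: price 1067≤2996, weight 1.0≤2.1, battery life 16≥5, RAM 43≥43 — dominates D3.
D8: price 989≤2996, weight 1.5≤2.1, battery life 8≥5, RAM 47≥43 — dominates D3.
Others (D5, D7) are each worse than D3 on at least one objective.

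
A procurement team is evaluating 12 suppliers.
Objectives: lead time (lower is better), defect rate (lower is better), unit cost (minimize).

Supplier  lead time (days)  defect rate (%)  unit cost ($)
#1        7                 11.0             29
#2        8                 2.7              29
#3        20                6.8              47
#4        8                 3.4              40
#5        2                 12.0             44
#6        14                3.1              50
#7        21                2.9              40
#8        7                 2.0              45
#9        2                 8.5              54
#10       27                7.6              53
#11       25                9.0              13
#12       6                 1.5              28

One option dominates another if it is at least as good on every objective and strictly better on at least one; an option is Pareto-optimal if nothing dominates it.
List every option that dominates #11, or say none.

#1: worse on defect rate (11.0 vs 9.0).
#2: worse on unit cost (29 vs 13).
#3: worse on unit cost (47 vs 13).
#4: worse on unit cost (40 vs 13).
#5: worse on defect rate (12.0 vs 9.0).
#6: worse on unit cost (50 vs 13).
#7: worse on unit cost (40 vs 13).
#8: worse on unit cost (45 vs 13).
#9: worse on unit cost (54 vs 13).
#10: worse on lead time (27 vs 25).
#12: worse on unit cost (28 vs 13).
No option dominates #11.

none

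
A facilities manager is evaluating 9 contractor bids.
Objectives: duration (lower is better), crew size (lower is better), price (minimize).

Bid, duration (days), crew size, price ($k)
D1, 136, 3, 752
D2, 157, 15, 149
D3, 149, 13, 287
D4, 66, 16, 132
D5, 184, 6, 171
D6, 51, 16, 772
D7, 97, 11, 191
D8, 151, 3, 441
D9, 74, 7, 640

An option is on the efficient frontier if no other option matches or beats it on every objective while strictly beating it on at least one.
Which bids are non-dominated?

D1, D2, D4, D5, D6, D7, D8, D9

D1: not dominated.
D2: not dominated.
D3: dominated by D7 (duration 97≤149, crew size 11≤13, price 191≤287).
D4: not dominated (best price).
D5: not dominated.
D6: not dominated (best duration).
D7: not dominated.
D8: not dominated.
D9: not dominated.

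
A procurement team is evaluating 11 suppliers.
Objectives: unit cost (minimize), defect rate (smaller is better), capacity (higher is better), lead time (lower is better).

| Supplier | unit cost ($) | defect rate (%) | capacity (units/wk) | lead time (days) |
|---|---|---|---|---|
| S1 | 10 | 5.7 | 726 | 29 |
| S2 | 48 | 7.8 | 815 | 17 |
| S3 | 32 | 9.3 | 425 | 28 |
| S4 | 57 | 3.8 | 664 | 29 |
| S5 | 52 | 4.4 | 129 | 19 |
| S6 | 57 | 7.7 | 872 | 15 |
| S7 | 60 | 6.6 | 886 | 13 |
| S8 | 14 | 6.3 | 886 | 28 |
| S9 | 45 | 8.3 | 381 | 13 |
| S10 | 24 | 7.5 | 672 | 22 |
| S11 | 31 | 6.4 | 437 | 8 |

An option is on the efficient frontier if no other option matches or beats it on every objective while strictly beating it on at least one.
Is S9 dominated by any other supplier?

S11 vs S9: unit cost 31≤45, defect rate 6.4≤8.3, capacity 437≥381, lead time 8≤13 — S11 is at least as good on every objective and strictly better on at least one, so S11 dominates S9.

Yes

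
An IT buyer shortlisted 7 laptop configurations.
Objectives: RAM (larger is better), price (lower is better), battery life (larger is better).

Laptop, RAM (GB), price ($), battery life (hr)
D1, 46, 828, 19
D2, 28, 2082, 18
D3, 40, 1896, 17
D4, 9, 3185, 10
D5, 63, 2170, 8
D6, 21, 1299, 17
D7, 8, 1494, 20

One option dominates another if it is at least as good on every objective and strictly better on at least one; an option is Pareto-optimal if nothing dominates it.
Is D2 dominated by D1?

Yes

D1 vs D2: RAM 46≥28, price 828≤2082, battery life 19≥18 — D1 is at least as good on every objective with at least one strict improvement.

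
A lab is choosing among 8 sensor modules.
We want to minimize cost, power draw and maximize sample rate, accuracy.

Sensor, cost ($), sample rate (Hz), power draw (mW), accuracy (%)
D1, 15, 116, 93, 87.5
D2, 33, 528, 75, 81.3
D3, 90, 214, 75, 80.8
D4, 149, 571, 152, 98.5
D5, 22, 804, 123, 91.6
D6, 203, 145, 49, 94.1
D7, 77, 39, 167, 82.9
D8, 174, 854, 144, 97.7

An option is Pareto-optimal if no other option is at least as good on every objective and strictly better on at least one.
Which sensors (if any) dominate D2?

D1: worse on sample rate (116 vs 528).
D3: worse on cost (90 vs 33).
D4: worse on cost (149 vs 33).
D5: worse on power draw (123 vs 75).
D6: worse on cost (203 vs 33).
D7: worse on cost (77 vs 33).
D8: worse on cost (174 vs 33).
No option dominates D2.

none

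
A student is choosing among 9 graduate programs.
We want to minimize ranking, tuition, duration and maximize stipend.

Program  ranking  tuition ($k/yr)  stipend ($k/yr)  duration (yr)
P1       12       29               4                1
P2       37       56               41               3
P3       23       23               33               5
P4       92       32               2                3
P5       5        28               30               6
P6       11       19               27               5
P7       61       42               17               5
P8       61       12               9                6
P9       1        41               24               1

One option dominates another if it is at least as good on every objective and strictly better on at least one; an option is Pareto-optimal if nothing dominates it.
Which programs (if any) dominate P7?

P3, P6, P9

P3: ranking 23≤61, tuition 23≤42, stipend 33≥17, duration 5≤5 — dominates P7.
P6: ranking 11≤61, tuition 19≤42, stipend 27≥17, duration 5≤5 — dominates P7.
P9: ranking 1≤61, tuition 41≤42, stipend 24≥17, duration 1≤5 — dominates P7.
Others (P1, P2, P4, P5, P8) are each worse than P7 on at least one objective.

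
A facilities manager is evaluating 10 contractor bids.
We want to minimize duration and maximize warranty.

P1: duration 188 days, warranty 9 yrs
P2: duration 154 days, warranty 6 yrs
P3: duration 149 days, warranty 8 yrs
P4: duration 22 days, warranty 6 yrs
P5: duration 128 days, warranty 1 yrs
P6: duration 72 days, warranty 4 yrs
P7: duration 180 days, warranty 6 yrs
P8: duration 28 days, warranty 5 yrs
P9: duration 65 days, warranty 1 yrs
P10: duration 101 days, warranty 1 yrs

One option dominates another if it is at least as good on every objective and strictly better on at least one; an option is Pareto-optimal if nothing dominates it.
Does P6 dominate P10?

P6 vs P10: duration 72≤101, warranty 4≥1 — P6 is at least as good on every objective with at least one strict improvement.

Yes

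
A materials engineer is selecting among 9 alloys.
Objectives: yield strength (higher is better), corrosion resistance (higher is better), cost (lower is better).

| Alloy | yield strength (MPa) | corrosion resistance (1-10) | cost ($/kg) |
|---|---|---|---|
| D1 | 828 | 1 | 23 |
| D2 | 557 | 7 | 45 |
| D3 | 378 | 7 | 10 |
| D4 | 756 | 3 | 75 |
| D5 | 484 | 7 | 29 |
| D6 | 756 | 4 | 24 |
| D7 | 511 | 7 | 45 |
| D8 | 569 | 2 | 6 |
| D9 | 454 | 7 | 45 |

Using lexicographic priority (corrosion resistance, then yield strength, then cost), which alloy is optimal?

D2

First maximize corrosion resistance: best is 7, kept {D2, D3, D5, D7, D9}.
Then maximize yield strength: best is 557, kept {D2}.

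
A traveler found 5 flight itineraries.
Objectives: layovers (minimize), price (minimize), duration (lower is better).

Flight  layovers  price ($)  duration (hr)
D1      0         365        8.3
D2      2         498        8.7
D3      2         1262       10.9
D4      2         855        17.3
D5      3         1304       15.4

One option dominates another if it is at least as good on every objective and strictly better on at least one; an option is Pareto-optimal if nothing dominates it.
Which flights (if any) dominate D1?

D2: worse on layovers (2 vs 0).
D3: worse on layovers (2 vs 0).
D4: worse on layovers (2 vs 0).
D5: worse on layovers (3 vs 0).
No option dominates D1.

none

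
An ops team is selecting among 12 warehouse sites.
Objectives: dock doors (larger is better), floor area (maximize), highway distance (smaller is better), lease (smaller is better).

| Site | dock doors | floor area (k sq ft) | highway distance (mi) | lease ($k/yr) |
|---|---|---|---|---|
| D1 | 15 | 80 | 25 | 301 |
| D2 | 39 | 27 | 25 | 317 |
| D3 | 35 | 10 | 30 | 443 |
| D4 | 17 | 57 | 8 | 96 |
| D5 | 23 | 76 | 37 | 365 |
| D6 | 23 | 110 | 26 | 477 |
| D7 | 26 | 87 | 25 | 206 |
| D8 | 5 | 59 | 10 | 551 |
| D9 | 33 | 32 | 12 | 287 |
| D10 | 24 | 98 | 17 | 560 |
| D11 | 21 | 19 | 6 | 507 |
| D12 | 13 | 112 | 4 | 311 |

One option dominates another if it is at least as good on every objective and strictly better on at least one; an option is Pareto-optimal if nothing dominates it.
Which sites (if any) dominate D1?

D7: dock doors 26≥15, floor area 87≥80, highway distance 25≤25, lease 206≤301 — dominates D1.
Others (D2, D3, D4, D5, D6, D8, D9, D10, D11, D12) are each worse than D1 on at least one objective.

D7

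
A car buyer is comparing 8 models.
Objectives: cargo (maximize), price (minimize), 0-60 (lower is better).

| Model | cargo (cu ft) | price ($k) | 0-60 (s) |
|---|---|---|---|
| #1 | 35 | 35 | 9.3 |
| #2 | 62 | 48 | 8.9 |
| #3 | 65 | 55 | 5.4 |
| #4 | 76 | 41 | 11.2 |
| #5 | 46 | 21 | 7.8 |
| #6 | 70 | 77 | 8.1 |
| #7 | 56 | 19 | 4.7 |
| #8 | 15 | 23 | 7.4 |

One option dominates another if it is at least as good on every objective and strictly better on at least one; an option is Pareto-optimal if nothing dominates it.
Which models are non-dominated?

#1: dominated by #5 (cargo 46≥35, price 21≤35, 0-60 7.8≤9.3).
#2: not dominated.
#3: not dominated.
#4: not dominated (best cargo).
#5: dominated by #7 (cargo 56≥46, price 19≤21, 0-60 4.7≤7.8).
#6: not dominated.
#7: not dominated (best price).
#8: dominated by #7 (cargo 56≥15, price 19≤23, 0-60 4.7≤7.4).

#2, #3, #4, #6, #7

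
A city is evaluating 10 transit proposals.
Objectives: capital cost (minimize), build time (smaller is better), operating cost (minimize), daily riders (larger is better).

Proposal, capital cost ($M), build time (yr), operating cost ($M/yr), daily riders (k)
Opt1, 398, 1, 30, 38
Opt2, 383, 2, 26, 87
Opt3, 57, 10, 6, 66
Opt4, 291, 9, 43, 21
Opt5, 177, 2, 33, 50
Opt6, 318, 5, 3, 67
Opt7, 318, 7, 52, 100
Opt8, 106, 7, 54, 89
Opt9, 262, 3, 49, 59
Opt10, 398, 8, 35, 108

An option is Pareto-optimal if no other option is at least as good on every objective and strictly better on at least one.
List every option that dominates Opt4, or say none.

Opt5: capital cost 177≤291, build time 2≤9, operating cost 33≤43, daily riders 50≥21 — dominates Opt4.
Others (Opt1, Opt2, Opt3, Opt6, Opt7, Opt8, Opt9, Opt10) are each worse than Opt4 on at least one objective.

Opt5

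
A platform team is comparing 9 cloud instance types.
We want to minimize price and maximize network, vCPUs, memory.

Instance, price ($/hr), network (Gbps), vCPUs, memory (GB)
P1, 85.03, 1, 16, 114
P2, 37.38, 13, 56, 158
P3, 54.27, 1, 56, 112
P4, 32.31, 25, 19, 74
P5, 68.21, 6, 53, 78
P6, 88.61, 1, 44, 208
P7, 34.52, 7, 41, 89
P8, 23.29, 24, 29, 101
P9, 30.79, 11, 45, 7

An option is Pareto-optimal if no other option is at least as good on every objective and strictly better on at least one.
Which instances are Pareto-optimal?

P1: dominated by P2 (price 37.38≤85.03, network 13≥1, vCPUs 56≥16, memory 158≥114).
P2: not dominated.
P3: dominated by P2 (price 37.38≤54.27, network 13≥1, vCPUs 56≥56, memory 158≥112).
P4: not dominated (best network).
P5: dominated by P2 (price 37.38≤68.21, network 13≥6, vCPUs 56≥53, memory 158≥78).
P6: not dominated (best memory).
P7: not dominated.
P8: not dominated (best price).
P9: not dominated.

P2, P4, P6, P7, P8, P9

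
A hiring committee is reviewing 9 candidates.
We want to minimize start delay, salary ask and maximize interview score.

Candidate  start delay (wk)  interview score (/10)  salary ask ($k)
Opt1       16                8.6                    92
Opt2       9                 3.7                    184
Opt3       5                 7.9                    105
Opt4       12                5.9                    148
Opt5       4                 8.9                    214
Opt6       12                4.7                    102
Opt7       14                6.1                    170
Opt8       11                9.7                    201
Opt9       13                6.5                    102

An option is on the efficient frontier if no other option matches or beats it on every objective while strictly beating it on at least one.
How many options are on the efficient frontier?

Opt1: not dominated (best salary ask).
Opt2: dominated by Opt3 (start delay 5≤9, interview score 7.9≥3.7, salary ask 105≤184).
Opt3: not dominated.
Opt4: dominated by Opt3 (start delay 5≤12, interview score 7.9≥5.9, salary ask 105≤148).
Opt5: not dominated (best start delay).
Opt6: not dominated.
Opt7: dominated by Opt3 (start delay 5≤14, interview score 7.9≥6.1, salary ask 105≤170).
Opt8: not dominated (best interview score).
Opt9: not dominated.
Pareto-optimal: Opt1, Opt3, Opt5, Opt6, Opt8, Opt9 → 6.

6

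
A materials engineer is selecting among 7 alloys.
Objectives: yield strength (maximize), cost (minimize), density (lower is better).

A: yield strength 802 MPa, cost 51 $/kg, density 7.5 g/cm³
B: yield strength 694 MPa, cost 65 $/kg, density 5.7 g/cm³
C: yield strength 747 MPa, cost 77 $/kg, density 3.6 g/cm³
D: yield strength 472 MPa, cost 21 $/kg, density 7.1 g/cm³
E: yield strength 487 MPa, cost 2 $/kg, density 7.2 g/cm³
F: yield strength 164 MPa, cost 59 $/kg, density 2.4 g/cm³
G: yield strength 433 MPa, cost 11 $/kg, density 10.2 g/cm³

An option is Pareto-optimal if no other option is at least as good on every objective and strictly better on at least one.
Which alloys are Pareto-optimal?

A: not dominated (best yield strength).
B: not dominated.
C: not dominated.
D: not dominated.
E: not dominated (best cost).
F: not dominated (best density).
G: dominated by E (yield strength 487≥433, cost 2≤11, density 7.2≤10.2).

A, B, C, D, E, F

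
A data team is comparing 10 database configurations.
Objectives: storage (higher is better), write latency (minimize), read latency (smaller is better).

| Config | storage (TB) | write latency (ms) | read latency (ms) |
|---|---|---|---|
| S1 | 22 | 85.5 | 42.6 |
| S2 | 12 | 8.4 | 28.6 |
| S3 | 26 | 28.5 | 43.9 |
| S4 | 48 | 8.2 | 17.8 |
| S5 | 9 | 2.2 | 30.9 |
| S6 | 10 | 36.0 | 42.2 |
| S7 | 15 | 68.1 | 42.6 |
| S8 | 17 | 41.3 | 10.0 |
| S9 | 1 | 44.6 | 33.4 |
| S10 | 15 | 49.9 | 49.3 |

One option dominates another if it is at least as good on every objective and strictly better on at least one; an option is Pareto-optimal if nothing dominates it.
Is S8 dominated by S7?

S7 vs S8: S7 is worse on storage (15 vs 17), so it does not dominate S8.

No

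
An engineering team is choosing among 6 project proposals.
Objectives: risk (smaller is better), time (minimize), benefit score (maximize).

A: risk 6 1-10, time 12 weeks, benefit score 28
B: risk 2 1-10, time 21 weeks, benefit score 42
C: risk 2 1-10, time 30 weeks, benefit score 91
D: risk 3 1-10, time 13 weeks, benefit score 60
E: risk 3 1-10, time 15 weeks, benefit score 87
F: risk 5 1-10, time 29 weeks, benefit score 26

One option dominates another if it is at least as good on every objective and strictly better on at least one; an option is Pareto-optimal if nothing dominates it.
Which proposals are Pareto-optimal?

A, B, C, D, E

A: not dominated (best time).
B: not dominated.
C: not dominated (best benefit score).
D: not dominated.
E: not dominated.
F: dominated by B (risk 2≤5, time 21≤29, benefit score 42≥26).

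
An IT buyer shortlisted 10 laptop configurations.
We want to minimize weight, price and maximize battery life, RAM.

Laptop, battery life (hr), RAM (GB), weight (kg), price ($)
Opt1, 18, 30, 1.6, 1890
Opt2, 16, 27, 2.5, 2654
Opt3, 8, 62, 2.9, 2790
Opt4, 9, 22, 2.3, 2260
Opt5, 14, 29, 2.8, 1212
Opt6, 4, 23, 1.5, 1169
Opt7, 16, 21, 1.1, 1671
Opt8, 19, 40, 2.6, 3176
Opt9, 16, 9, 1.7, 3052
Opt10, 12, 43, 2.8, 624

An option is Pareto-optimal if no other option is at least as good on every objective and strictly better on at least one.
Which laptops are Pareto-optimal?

Opt1, Opt3, Opt5, Opt6, Opt7, Opt8, Opt10

Opt1: not dominated.
Opt2: dominated by Opt1 (battery life 18≥16, RAM 30≥27, weight 1.6≤2.5, price 1890≤2654).
Opt3: not dominated (best RAM).
Opt4: dominated by Opt1 (battery life 18≥9, RAM 30≥22, weight 1.6≤2.3, price 1890≤2260).
Opt5: not dominated.
Opt6: not dominated.
Opt7: not dominated (best weight).
Opt8: not dominated (best battery life).
Opt9: dominated by Opt1 (battery life 18≥16, RAM 30≥9, weight 1.6≤1.7, price 1890≤3052).
Opt10: not dominated (best price).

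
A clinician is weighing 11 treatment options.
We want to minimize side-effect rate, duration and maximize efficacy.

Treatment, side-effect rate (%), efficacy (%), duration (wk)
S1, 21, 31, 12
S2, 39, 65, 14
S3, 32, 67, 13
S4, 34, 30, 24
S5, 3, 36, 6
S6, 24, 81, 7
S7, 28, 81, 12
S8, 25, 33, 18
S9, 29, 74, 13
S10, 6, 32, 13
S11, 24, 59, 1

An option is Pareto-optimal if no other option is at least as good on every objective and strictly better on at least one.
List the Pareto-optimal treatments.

S1: dominated by S5 (side-effect rate 3≤21, efficacy 36≥31, duration 6≤12).
S2: dominated by S3 (side-effect rate 32≤39, efficacy 67≥65, duration 13≤14).
S3: dominated by S6 (side-effect rate 24≤32, efficacy 81≥67, duration 7≤13).
S4: dominated by S1 (side-effect rate 21≤34, efficacy 31≥30, duration 12≤24).
S5: not dominated (best side-effect rate).
S6: not dominated.
S7: dominated by S6 (side-effect rate 24≤28, efficacy 81≥81, duration 7≤12).
S8: dominated by S5 (side-effect rate 3≤25, efficacy 36≥33, duration 6≤18).
S9: dominated by S6 (side-effect rate 24≤29, efficacy 81≥74, duration 7≤13).
S10: dominated by S5 (side-effect rate 3≤6, efficacy 36≥32, duration 6≤13).
S11: not dominated (best duration).

S5, S6, S11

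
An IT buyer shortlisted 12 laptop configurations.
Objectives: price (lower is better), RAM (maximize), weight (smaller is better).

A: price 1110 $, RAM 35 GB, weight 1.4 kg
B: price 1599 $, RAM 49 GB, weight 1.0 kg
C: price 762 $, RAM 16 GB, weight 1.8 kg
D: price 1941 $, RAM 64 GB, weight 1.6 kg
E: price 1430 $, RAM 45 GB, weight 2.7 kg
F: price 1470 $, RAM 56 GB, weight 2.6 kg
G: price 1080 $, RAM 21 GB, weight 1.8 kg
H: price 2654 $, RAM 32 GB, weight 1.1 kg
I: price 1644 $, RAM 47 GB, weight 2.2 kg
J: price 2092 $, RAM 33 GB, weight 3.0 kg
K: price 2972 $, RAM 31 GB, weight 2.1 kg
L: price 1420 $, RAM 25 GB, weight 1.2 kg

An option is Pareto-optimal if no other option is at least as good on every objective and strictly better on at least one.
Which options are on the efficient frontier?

A, B, C, D, E, F, G, L

A: not dominated.
B: not dominated (best weight).
C: not dominated (best price).
D: not dominated (best RAM).
E: not dominated.
F: not dominated.
G: not dominated.
H: dominated by B (price 1599≤2654, RAM 49≥32, weight 1.0≤1.1).
I: dominated by B (price 1599≤1644, RAM 49≥47, weight 1.0≤2.2).
J: dominated by A (price 1110≤2092, RAM 35≥33, weight 1.4≤3.0).
K: dominated by A (price 1110≤2972, RAM 35≥31, weight 1.4≤2.1).
L: not dominated.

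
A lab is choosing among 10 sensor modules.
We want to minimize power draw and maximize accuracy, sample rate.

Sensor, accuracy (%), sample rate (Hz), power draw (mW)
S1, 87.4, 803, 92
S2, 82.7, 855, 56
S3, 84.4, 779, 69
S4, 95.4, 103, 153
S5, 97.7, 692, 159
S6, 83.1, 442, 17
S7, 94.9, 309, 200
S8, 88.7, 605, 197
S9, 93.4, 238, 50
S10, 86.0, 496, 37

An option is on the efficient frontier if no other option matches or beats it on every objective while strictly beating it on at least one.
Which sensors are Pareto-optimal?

S1: not dominated.
S2: not dominated (best sample rate).
S3: not dominated.
S4: not dominated.
S5: not dominated (best accuracy).
S6: not dominated (best power draw).
S7: dominated by S5 (accuracy 97.7≥94.9, sample rate 692≥309, power draw 159≤200).
S8: dominated by S5 (accuracy 97.7≥88.7, sample rate 692≥605, power draw 159≤197).
S9: not dominated.
S10: not dominated.

S1, S2, S3, S4, S5, S6, S9, S10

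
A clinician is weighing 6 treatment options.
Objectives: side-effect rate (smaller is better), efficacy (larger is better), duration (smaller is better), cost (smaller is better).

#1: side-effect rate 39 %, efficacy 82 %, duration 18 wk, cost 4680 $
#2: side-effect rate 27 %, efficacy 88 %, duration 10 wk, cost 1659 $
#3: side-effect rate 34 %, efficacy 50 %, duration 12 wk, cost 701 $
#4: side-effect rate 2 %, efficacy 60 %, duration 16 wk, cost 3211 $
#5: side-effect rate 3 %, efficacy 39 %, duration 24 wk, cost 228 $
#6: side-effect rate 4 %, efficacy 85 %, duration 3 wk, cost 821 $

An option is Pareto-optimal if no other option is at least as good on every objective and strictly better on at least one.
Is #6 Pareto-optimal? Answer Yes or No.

#1: worse on side-effect rate (39 vs 4).
#2: worse on side-effect rate (27 vs 4).
#3: worse on side-effect rate (34 vs 4).
#4: worse on efficacy (60 vs 85).
#5: worse on efficacy (39 vs 85).
No option is at least as good as #6 on every objective and strictly better on one.

Yes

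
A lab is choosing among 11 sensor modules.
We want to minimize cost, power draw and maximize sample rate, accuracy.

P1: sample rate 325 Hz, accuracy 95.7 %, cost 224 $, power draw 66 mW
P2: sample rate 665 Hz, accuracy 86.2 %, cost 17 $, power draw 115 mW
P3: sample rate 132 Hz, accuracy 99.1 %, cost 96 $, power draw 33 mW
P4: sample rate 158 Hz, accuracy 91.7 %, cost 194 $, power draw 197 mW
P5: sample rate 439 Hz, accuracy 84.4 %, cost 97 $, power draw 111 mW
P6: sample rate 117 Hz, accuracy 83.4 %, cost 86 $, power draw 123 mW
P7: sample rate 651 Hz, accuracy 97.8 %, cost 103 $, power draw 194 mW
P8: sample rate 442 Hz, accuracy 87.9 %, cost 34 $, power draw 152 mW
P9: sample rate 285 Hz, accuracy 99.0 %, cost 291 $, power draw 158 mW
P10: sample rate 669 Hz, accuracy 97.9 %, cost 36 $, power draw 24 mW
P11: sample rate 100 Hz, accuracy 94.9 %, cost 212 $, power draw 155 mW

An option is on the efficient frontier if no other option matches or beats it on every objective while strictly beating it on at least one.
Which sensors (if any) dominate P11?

P3: sample rate 132≥100, accuracy 99.1≥94.9, cost 96≤212, power draw 33≤155 — dominates P11.
P10: sample rate 669≥100, accuracy 97.9≥94.9, cost 36≤212, power draw 24≤155 — dominates P11.
Others (P1, P2, P4, P5, P6, P7, P8, P9) are each worse than P11 on at least one objective.

P3, P10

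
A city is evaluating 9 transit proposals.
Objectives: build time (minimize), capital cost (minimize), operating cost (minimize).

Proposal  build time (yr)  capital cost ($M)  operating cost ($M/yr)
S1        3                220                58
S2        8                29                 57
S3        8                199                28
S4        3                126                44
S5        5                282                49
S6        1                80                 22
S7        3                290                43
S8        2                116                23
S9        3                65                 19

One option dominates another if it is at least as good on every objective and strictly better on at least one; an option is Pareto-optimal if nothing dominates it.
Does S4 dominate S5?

S4 vs S5: build time 3≤5, capital cost 126≤282, operating cost 44≤49 — S4 is at least as good on every objective with at least one strict improvement.

Yes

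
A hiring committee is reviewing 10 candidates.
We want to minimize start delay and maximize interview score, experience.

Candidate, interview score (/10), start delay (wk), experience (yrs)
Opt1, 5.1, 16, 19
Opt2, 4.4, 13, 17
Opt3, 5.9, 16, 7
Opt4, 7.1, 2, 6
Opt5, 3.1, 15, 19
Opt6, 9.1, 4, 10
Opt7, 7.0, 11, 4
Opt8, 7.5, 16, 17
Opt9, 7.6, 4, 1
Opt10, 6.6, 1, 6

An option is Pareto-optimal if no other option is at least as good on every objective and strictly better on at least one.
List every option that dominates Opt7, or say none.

Opt4, Opt6

Opt4: interview score 7.1≥7.0, start delay 2≤11, experience 6≥4 — dominates Opt7.
Opt6: interview score 9.1≥7.0, start delay 4≤11, experience 10≥4 — dominates Opt7.
Others (Opt1, Opt2, Opt3, Opt5, Opt8, Opt9, Opt10) are each worse than Opt7 on at least one objective.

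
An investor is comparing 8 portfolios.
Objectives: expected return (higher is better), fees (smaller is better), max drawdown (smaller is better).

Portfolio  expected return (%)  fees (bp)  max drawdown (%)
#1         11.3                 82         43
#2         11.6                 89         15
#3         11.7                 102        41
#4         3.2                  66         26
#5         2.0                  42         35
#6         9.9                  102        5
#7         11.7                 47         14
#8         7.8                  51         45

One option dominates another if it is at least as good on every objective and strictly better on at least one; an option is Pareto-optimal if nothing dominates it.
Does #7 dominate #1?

#7 vs #1: expected return 11.7≥11.3, fees 47≤82, max drawdown 14≤43 — #7 is at least as good on every objective with at least one strict improvement.

Yes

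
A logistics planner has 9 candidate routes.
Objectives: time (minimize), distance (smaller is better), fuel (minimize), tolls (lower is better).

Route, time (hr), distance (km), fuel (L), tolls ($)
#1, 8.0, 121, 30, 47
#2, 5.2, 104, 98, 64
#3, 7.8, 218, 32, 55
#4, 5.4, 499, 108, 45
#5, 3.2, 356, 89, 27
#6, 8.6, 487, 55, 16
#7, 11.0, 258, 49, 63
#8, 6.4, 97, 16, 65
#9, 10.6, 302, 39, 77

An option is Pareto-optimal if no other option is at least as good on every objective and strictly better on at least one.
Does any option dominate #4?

Yes

#5 vs #4: time 3.2≤5.4, distance 356≤499, fuel 89≤108, tolls 27≤45 — #5 is at least as good on every objective and strictly better on at least one, so #5 dominates #4.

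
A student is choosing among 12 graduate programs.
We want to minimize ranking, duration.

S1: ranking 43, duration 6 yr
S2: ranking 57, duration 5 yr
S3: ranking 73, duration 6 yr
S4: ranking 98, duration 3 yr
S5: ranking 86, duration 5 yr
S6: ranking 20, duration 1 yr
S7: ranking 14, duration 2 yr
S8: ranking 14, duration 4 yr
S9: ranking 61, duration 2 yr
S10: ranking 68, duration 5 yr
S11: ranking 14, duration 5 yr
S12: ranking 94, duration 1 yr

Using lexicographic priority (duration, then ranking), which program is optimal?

S6

First minimize duration: best is 1, kept {S6, S12}.
Then minimize ranking: best is 20, kept {S6}.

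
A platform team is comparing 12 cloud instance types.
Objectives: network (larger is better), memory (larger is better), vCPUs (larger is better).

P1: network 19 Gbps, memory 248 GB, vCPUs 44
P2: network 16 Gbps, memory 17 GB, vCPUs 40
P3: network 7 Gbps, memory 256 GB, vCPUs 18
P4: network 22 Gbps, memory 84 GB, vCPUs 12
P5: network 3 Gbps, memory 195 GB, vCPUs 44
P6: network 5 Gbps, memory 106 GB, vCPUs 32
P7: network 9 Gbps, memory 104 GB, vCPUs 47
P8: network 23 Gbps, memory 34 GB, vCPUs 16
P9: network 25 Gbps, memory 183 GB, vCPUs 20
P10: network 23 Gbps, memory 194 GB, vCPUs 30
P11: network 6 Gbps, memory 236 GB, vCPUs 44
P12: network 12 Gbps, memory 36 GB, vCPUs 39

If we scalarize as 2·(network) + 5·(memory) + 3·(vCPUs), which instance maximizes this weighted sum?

P1: 2·19 + 5·248 + 3·44 = 1410
P2: 2·16 + 5·17 + 3·40 = 237
P3: 2·7 + 5·256 + 3·18 = 1348
P4: 2·22 + 5·84 + 3·12 = 500
P5: 2·3 + 5·195 + 3·44 = 1113
P6: 2·5 + 5·106 + 3·32 = 636
P7: 2·9 + 5·104 + 3·47 = 679
P8: 2·23 + 5·34 + 3·16 = 264
P9: 2·25 + 5·183 + 3·20 = 1025
P10: 2·23 + 5·194 + 3·30 = 1106
P11: 2·6 + 5·236 + 3·44 = 1324
P12: 2·12 + 5·36 + 3·39 = 321
Highest: P1 at 1410.

P1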